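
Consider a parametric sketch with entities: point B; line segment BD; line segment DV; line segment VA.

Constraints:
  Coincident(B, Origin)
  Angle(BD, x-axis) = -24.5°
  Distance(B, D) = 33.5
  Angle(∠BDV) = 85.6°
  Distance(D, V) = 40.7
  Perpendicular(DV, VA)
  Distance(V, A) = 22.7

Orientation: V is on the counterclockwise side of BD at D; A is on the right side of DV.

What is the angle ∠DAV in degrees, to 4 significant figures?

60.85°

∠BDV = 85.6°, so DV runs at -24.5° + (180° − 85.6°) = 69.90° from the x-axis; with |DV| = 40.7, V = D + 40.7·(cos 69.90°, sin 69.90°) = (44.47, 24.33). DV ⟂ VA; with |VA| = 22.7 on the right of DV, A = V + 22.7·(0.9391, -0.3437) = (65.79, 16.53). Then cos ∠DAV = AD·AV / (|AD||AV|), giving 60.85°.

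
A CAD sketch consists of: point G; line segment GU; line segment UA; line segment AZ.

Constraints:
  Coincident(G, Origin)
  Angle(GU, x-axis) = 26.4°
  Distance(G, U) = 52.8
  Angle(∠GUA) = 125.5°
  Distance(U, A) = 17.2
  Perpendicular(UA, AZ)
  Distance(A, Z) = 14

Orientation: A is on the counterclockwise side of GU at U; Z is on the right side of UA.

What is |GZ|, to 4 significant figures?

74.42

G is at the origin; GU runs at 26.4° with length 52.8, so U = 52.8·(cos 26.4°, sin 26.4°) = (47.29, 23.48). ∠GUA = 125.5°, so UA runs at 26.4° + (180° − 125.5°) = 80.90° from the x-axis; with |UA| = 17.2, A = U + 17.2·(cos 80.90°, sin 80.90°) = (50.01, 40.46). The perpendicularity gives AZ at right angles to UA; with |AZ| = 14.0 on the right of UA, Z = A + 14.0·(0.9874, -0.1582) = (63.84, 38.25). Then |GZ| = |Z − G| = 74.42.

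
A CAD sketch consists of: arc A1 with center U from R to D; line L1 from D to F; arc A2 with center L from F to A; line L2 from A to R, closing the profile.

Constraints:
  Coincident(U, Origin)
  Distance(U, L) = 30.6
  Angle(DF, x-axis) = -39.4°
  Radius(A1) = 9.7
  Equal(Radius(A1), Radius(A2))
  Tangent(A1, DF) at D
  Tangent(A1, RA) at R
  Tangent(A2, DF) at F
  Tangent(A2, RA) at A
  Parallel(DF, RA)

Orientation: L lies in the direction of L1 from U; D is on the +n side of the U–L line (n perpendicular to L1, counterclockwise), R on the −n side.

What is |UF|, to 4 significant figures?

32.10

The slot axis is L1's direction at -39.4°, so u = (cos -39.4°, sin -39.4°) = (0.7727, -0.6347) and n = (−sin -39.4°, cos -39.4°) = (0.6347, 0.7727). U is at the origin and L lies 30.6 along u from U, so L = 30.6·u = (23.65, -19.42). Tangency of A1 to both parallel lines with radius 9.7 puts D and R at U ± 9.7·n: D = (6.157, 7.496), R = (-6.157, -7.496). Equal radii place F and A the same way about L: F = L + 9.7·n = (29.80, -11.93), A = L − 9.7·n = (17.49, -26.92). Then |UF| = |F − U| = 32.10.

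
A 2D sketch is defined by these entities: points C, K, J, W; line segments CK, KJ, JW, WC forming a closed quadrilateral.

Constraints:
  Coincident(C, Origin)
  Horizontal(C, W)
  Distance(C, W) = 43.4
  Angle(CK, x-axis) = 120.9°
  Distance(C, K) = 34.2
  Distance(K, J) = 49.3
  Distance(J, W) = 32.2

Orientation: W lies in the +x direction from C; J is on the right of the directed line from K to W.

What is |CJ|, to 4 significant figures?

15.89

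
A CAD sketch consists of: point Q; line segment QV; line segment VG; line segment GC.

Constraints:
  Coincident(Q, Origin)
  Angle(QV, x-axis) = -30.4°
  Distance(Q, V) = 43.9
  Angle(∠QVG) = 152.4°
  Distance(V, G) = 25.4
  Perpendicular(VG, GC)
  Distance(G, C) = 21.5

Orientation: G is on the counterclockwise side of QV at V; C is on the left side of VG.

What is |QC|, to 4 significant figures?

64.31

∠QVG = 152.4°, so VG runs at -30.4° + (180° − 152.4°) = -2.800° from the x-axis; with |VG| = 25.4, G = V + 25.4·(cos -2.800°, sin -2.800°) = (63.23, -23.46). VG is perpendicular to GC; with |GC| = 21.5 on the left of VG, C = G + 21.5·(0.04885, 0.9988) = (64.28, -1.981). Then |QC| = |C − Q| = 64.31.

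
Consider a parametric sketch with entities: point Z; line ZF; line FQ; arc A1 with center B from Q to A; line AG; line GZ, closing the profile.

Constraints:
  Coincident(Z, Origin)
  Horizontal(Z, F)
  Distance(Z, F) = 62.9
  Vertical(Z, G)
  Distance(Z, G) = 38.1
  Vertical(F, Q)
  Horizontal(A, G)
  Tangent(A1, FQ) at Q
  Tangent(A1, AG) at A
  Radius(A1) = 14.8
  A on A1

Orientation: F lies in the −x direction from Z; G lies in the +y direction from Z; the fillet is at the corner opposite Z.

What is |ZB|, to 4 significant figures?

53.45

Z and G share the same x with |ZG| = 38.1 and G on the +y side, so G = (0.000, 38.10). The virtual corner opposite Z is at (-62.90, 38.10). The tangent condition forces BQ to be normal to FQ and the tangent condition forces BA to be normal to AG, with radius 14.8, so the center B sits 14.8 in from both sides at B = (-48.10, 23.30). Then |ZB| = |B − Z| = 53.45.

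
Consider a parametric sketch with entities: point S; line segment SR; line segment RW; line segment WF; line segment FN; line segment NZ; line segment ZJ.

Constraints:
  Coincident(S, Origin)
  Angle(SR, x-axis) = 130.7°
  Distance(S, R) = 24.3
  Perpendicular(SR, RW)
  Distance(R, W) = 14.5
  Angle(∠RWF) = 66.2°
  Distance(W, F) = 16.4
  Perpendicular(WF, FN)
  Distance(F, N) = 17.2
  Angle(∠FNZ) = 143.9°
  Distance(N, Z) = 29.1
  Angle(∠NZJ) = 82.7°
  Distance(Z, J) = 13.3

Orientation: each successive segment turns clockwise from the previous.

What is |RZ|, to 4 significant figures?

28.23

WF ⟂ FN, so FN runs at -163.1°; with |FN| = 17.2, N = (-16.54, 7.186). ∠FNZ = 143.9° gives NZ at 160.8° from the x-axis; with |NZ| = 29.1, Z = (-44.02, 16.76). Then |RZ| = |Z − R| = 28.23.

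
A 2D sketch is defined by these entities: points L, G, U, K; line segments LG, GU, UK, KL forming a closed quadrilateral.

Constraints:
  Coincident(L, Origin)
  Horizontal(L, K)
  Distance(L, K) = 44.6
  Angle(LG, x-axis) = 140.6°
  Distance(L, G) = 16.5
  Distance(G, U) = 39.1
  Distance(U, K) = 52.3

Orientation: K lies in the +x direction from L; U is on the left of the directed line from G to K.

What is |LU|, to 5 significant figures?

42.521

L is at the origin; LK is horizontal with |LK| = 44.6 and K in +x, so K = (44.6, 0). LG runs at 140.6° with |LG| = 16.5, so G = (-12.750, 10.473). U is determined by |GU| = 39.1 and |UK| = 52.3 together: it lies at the intersection of circle(G, 39.1) and circle(K, 52.3). With |GK| = 58.299, the foot of the radical line on GK is 18.802 from G and the perpendicular offset is √(39.1² − 18.802²) = 34.283. Taking the left-of-GK solution: U = (11.905, 40.820).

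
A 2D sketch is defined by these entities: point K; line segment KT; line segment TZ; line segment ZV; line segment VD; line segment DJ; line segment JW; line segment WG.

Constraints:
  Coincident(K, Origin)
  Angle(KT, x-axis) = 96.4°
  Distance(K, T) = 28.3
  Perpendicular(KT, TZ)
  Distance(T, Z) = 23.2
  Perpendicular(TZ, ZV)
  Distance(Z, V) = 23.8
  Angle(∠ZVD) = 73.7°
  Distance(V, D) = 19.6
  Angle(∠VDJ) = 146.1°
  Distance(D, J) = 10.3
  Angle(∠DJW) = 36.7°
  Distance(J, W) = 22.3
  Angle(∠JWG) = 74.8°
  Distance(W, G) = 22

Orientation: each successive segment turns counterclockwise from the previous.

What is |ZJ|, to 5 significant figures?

27.446

∠ZVD = 73.7° gives VD at 22.700° from the x-axis; with |VD| = 19.6, D = (-5.4753, 9.4496). ∠VDJ = 146.1° gives DJ at 56.600° from the x-axis; with |DJ| = 10.3, J = (0.19467, 18.049). Then |ZJ| = |J − Z| = 27.446.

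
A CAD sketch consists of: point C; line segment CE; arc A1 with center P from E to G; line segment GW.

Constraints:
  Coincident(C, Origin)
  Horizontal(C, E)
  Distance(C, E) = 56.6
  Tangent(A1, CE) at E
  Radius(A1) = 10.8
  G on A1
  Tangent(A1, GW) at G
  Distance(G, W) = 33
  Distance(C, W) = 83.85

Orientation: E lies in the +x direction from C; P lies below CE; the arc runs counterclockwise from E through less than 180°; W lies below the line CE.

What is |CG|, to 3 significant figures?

52.5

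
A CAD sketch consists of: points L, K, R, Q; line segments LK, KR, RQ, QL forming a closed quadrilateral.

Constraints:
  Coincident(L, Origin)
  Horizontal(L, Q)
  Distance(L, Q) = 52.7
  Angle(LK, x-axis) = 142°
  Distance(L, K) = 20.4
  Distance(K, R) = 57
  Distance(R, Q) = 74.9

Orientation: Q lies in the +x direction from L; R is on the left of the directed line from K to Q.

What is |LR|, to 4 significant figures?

63.53

Checks: |KR| = 57.00 ✓; |RQ| = 74.90 ✓.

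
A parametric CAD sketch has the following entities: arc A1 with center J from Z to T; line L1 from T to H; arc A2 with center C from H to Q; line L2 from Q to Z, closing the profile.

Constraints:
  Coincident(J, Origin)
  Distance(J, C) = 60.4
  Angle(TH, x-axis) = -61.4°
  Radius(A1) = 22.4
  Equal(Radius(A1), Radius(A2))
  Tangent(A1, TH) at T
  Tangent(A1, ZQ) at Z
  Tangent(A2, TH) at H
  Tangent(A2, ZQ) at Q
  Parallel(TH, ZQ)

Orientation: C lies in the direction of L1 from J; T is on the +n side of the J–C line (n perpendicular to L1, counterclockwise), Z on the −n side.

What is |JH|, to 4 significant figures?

64.42

The slot axis is L1's direction at -61.4°, so u = (cos -61.4°, sin -61.4°) = (0.4787, -0.8780) and n = (−sin -61.4°, cos -61.4°) = (0.8780, 0.4787). J is at the origin and C lies 60.4 along u from J, so C = 60.4·u = (28.91, -53.03). Tangency of A1 to both parallel lines with radius 22.4 puts T and Z at J ± 22.4·n: T = (19.67, 10.72), Z = (-19.67, -10.72). Equal radii place H and Q the same way about C: H = C + 22.4·n = (48.58, -42.31), Q = C − 22.4·n = (9.246, -63.75). Then |JH| = |H − J| = 64.42.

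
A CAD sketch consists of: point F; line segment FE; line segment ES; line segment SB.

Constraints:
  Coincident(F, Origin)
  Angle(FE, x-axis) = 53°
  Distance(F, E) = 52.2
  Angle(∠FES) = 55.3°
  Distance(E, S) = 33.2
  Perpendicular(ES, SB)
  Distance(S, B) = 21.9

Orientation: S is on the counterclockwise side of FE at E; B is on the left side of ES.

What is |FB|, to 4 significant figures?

21.30

∠FES = 55.3°, so ES runs at 53.0° + (180° − 55.3°) = 177.7° from the x-axis; with |ES| = 33.2, S = E + 33.2·(cos 177.7°, sin 177.7°) = (-1.759, 43.02). ES ⟂ SB; with |SB| = 21.9 on the left of ES, B = S + 21.9·(-0.04013, -0.9992) = (-2.637, 21.14). Then |FB| = |B − F| = 21.30.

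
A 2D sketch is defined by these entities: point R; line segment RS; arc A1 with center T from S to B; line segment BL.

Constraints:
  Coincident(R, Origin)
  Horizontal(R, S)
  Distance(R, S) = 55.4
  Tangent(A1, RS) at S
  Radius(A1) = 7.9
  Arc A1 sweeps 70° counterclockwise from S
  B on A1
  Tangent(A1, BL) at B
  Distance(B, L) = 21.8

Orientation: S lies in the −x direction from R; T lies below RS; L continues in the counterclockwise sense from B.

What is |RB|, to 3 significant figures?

63.0

A1 meets RS tangentially, so TS is at right angles to RS, so T = S + (0, -7.9) = (-55.4, -7.90). On A1, S sits at bearing 90° from T; a 70° counterclockwise sweep puts B at bearing 160°, so B = T + 7.9·(cos 160°, sin 160°) = (-62.8, -5.20). Then |RB| = |B − R| = 63.0.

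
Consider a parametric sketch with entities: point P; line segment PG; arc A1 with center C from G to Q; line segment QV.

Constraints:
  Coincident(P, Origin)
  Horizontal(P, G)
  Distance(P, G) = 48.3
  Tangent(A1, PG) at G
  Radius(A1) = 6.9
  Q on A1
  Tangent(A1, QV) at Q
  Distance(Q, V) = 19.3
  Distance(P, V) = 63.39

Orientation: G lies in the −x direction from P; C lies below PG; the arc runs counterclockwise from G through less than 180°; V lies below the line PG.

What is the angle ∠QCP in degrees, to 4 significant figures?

162.2°

Checks: |CQ| = 6.900 ✓; ∠(CQ, QV) = 90.00° ✓; |QV| = 19.30 ✓; |PV| = 63.39 ✓.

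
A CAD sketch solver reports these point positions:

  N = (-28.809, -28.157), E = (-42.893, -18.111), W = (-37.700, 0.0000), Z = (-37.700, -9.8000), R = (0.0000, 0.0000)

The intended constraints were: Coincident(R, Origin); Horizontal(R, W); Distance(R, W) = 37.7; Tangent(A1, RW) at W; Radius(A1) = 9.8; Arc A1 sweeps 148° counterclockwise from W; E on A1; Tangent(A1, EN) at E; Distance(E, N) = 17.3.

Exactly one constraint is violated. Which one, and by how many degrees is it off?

Tangent(A1, EN) at E — off by 3.50°.

R = (0.00, 0.00) ✓; R.y = 0.00, W.y = 0.00 ✓; |RW| = 37.70 ✓; ∠(ZW, WR) = 90.00° ✓; |ZW| = 9.800 ✓; bearing(Z→E) − bearing(Z→W) = 148.0° ✓; |ZE| = 9.800 ✓; ∠(ZE, EN) = 93.50° ✗; |EN| = 17.30 ✓.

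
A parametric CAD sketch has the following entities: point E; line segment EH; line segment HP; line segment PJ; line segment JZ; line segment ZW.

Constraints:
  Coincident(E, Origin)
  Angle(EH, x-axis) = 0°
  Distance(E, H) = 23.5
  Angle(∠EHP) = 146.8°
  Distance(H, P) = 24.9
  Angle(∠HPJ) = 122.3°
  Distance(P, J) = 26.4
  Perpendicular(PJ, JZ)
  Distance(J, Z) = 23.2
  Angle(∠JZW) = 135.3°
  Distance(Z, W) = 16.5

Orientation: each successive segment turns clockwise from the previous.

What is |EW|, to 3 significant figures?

29.4

The perpendicularity gives JZ at right angles to PJ, so JZ runs at 179°; with |JZ| = 23.2, Z = (20.7, -39.7). ∠JZW = 135.3° gives ZW at 134° from the x-axis; with |ZW| = 16.5, W = (9.18, -27.9). Then |EW| = |W − E| = 29.4.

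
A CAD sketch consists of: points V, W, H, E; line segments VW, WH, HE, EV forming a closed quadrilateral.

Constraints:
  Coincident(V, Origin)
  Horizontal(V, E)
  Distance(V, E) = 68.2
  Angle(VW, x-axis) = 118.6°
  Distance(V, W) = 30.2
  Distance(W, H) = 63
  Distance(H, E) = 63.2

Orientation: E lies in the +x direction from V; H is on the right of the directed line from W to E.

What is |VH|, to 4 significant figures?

32.88

Checks: V.y = 0.00, E.y = 0.00 ✓; |WH| = 63.00 ✓; |HE| = 63.20 ✓.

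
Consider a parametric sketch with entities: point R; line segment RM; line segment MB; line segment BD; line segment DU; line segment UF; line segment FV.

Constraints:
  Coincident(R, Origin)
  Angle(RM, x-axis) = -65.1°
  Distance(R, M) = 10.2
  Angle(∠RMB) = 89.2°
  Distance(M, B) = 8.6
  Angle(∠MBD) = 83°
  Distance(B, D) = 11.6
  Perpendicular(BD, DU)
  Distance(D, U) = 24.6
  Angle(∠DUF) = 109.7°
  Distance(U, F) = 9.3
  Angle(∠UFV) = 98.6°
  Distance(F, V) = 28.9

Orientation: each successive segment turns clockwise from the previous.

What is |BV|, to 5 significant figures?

11.096

∠DUF = 109.7° gives UF at -53.200° from the x-axis; with |UF| = 9.3, F = (22.117, -1.8897). ∠UFV = 98.6° gives FV at -134.60° from the x-axis; with |FV| = 28.9, V = (1.8245, -22.467). Then |BV| = |V − B| = 11.096.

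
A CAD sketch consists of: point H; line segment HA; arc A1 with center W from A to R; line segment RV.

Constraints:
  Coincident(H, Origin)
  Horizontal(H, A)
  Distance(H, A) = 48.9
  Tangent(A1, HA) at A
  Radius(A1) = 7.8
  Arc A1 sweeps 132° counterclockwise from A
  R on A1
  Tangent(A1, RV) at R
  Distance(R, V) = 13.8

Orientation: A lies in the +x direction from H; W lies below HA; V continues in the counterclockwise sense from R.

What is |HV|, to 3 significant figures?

57.3

On A1, A sits at bearing 90° from W; a 132° counterclockwise sweep puts R at bearing 222°, so R = W + 7.8·(cos 222°, sin 222°) = (43.1, -13.0). A1 meets RV tangentially, so WR is at right angles to RV, so RV runs along (−sin 222°, cos 222°); with |RV| = 13.8, V = (52.3, -23.3). Then |HV| = |V − H| = 57.3.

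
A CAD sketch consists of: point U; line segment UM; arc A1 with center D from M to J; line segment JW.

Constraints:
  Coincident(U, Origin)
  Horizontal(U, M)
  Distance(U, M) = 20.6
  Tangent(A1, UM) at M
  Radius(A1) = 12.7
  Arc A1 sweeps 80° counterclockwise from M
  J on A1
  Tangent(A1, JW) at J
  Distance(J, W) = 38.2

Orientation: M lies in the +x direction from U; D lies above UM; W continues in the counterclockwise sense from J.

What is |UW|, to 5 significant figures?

62.404

On A1, M sits at bearing -90° from D; an 80° counterclockwise sweep puts J at bearing -10°, so J = D + 12.7·(cos -10°, sin -10°) = (33.107, 10.495). The tangent condition forces DJ to be normal to JW, so JW runs along (−sin -10°, cos -10°); with |JW| = 38.2, W = (39.740, 48.114). Then |UW| = |W − U| = 62.404.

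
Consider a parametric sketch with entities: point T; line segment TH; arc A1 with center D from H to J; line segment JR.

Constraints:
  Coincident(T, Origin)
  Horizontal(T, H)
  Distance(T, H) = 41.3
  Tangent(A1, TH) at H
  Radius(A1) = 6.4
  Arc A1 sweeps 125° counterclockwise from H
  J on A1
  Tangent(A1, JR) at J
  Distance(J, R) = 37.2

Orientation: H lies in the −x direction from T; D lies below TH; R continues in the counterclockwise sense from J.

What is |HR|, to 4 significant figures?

43.62

On A1, H sits at bearing 90° from D; a 125° counterclockwise sweep puts J at bearing 215°, so J = D + 6.4·(cos 215°, sin 215°) = (-46.54, -10.07). Tangency of A1 to JR means the radius DJ is perpendicular to JR, so JR runs along (−sin 215°, cos 215°); with |JR| = 37.2, R = (-25.21, -40.54). Then |HR| = |R − H| = 43.62.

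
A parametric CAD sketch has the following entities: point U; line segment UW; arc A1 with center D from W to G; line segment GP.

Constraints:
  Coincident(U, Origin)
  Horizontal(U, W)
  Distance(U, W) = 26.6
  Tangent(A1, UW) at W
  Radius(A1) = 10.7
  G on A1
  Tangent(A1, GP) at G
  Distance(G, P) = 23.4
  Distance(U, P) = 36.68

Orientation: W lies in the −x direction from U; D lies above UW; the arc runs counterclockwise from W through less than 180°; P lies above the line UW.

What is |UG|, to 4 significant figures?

18.90

U is at the origin; UW is horizontal with |UW| = 26.6 and W on the −x side, so W = (-26.60, 0.000). Since A1 is tangent to UW there, DW ⟂ UW, so D = W + (0, 10.7) = (-26.60, 10.70). Since DG ⟂ GP (tangency), |DP| = √(10.7² + 23.4²) = 25.73 regardless of where G sits on A1. So P lies on both circle(U, 36.68) and circle(D, 25.73); the above-UW intersection is P = (-14.80, 33.56). G is the foot of the tangent from P: G = (-15.91, 10.19).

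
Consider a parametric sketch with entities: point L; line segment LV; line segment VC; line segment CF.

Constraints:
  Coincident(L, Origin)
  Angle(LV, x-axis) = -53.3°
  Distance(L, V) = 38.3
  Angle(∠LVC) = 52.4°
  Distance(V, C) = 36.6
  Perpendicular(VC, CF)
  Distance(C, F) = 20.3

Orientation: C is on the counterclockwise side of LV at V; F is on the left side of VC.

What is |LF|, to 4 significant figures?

16.61

L is at the origin; LV runs at -53.3° with length 38.3, so V = 38.3·(cos -53.3°, sin -53.3°) = (22.89, -30.71). ∠LVC = 52.4°, so VC runs at -53.3° + (180° − 52.4°) = 74.30° from the x-axis; with |VC| = 36.6, C = V + 36.6·(cos 74.30°, sin 74.30°) = (32.79, 4.527). VC is perpendicular to CF; with |CF| = 20.3 on the left of VC, F = C + 20.3·(-0.9627, 0.2706) = (13.25, 10.02). Then |LF| = |F − L| = 16.61.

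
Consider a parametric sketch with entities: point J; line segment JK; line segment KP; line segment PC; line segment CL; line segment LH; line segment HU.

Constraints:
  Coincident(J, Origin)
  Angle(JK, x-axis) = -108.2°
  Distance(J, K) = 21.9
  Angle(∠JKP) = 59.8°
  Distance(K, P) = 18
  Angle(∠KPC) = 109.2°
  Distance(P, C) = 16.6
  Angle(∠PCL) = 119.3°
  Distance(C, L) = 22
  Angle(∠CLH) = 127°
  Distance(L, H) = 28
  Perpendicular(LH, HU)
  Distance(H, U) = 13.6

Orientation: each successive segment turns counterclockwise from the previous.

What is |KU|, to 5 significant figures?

24.324

J is at the origin; JK runs at -108.2° with length 21.9, so K = (-6.8401, -20.804). ∠JKP = 59.8° gives KP at 12.000° from the x-axis; with |KP| = 18.0, P = (10.767, -17.062). ∠KPC = 109.2° gives PC at 82.800° from the x-axis; with |PC| = 16.6, C = (12.847, -0.59287). ∠PCL = 119.3° gives CL at 143.50° from the x-axis; with |CL| = 22.0, L = (-4.8378, 12.493). ∠CLH = 127.0° gives LH at -163.50° from the x-axis; with |LH| = 28.0, H = (-31.685, 4.5408). LH ⟂ HU, so HU runs at -73.500°; with |HU| = 13.6, U = (-27.822, -8.4992). Then |KU| = |U − K| = 24.324.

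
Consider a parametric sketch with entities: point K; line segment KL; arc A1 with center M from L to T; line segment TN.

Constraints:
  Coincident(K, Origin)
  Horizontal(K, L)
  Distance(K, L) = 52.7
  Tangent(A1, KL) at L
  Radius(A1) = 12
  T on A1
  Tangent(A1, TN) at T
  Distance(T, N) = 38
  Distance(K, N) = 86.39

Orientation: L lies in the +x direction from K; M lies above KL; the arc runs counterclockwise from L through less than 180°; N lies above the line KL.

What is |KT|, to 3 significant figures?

65.1

K is at the origin; K and L share the same y with |KL| = 52.7 and L on the +x side, so L = (52.7, 0.00). The tangent condition forces ML to be normal to KL, so M = L + (0, 12) = (52.7, 12.0). Since MT ⟂ TN (tangency), |MN| = √(12.0² + 38.0²) = 39.8 regardless of where T sits on A1. So N lies on both circle(K, 86.39) and circle(M, 39.8); the above-KL intersection is N = (72.9, 46.3). T is the foot of the tangent from N: T = (64.4, 9.31).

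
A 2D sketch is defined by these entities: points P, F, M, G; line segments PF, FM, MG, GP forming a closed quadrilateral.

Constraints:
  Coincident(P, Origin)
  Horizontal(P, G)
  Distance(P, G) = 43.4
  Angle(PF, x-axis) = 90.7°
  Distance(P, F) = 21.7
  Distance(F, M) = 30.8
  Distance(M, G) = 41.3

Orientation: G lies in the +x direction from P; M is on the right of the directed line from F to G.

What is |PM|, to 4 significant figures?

9.435

P is at the origin; PG is horizontal with |PG| = 43.4 and G in +x, so G = (43.4, 0). PF runs at 90.7° with |PF| = 21.7, so F = (-0.2651, 21.70). M is determined by |FM| = 30.8 and |MG| = 41.3 together: it lies at the intersection of circle(F, 30.8) and circle(G, 41.3). With |FG| = 48.76, the foot of the radical line on FG is 16.62 from F and the perpendicular offset is √(30.8² − 16.62²) = 25.93. Taking the right-of-FG solution: M = (3.075, -8.920).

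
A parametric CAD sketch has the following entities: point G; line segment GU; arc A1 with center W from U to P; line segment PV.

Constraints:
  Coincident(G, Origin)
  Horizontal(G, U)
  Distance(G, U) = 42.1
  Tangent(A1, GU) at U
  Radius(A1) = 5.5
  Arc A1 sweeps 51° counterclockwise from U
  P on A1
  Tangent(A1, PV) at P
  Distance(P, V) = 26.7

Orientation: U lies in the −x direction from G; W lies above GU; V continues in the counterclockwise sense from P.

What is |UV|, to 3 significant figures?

31.0

On A1, U sits at bearing -90° from W; a 51° counterclockwise sweep puts P at bearing -39°, so P = W + 5.5·(cos -39°, sin -39°) = (-37.8, 2.04). Tangency of A1 to PV means the radius WP is perpendicular to PV, so PV runs along (−sin -39°, cos -39°); with |PV| = 26.7, V = (-21.0, 22.8). Then |UV| = |V − U| = 31.0.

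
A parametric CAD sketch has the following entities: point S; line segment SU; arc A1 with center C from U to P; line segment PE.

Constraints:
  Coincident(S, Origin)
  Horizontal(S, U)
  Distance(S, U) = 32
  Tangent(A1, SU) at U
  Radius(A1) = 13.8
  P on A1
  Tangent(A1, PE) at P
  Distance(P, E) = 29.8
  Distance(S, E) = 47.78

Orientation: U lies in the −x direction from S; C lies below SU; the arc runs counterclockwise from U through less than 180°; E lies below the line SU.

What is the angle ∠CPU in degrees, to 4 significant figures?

20.79°

Checks: |CP| = 13.80 ✓; ∠(CP, PE) = 90.00° ✓; |PE| = 29.80 ✓; |SE| = 47.78 ✓.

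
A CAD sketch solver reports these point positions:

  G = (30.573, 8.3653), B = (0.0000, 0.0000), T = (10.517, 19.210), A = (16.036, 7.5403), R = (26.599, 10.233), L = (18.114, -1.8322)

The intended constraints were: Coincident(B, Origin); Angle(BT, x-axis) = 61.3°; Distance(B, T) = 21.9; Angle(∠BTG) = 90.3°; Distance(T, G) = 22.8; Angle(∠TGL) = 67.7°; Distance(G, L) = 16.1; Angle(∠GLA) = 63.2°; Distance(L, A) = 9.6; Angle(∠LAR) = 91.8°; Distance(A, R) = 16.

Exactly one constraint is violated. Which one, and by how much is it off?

Distance(A, R) = 16 — off by 5.10.

B = (0.00, 0.00) ✓; BT at 61.30° ✓; |BT| = 21.90 ✓; ∠BTG = 90.30° ✓; |TG| = 22.80 ✓; ∠TGL = 67.70° ✓; |GL| = 16.10 ✓; ∠GLA = 63.20° ✓; |LA| = 9.600 ✓; ∠LAR = 91.80° ✓; |AR| = 10.90 ✗.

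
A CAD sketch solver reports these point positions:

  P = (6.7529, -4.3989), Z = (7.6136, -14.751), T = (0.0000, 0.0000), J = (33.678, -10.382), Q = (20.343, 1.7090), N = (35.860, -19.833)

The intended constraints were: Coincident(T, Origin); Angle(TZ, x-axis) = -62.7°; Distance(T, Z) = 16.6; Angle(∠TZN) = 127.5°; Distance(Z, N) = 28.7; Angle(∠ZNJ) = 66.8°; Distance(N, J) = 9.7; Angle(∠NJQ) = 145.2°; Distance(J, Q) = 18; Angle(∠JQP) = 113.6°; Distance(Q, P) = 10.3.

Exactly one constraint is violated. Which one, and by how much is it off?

Distance(Q, P) = 10.3 — off by 4.60.

T = (0.00, 0.00) ✓; TZ at -62.70° ✓; |TZ| = 16.60 ✓; ∠TZN = 127.5° ✓; |ZN| = 28.70 ✓; ∠ZNJ = 66.80° ✓; |NJ| = 9.700 ✓; ∠NJQ = 145.2° ✓; |JQ| = 18.00 ✓; ∠JQP = 113.6° ✓; |QP| = 14.90 ✗.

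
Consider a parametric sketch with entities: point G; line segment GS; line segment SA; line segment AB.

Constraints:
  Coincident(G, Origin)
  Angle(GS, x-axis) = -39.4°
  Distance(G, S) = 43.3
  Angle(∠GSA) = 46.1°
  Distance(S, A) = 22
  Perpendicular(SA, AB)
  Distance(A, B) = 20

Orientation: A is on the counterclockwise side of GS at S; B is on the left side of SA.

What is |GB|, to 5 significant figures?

13.778

G is at the origin; GS runs at -39.4° with length 43.3, so S = 43.3·(cos -39.4°, sin -39.4°) = (33.459, -27.484). ∠GSA = 46.1°, so SA runs at -39.4° + (180° − 46.1°) = 94.500° from the x-axis; with |SA| = 22.0, A = S + 22.0·(cos 94.500°, sin 94.500°) = (31.733, -5.5516). SA is perpendicular to AB; with |AB| = 20.0 on the left of SA, B = A + 20.0·(-0.99692, -0.078459) = (11.795, -7.1208). Then |GB| = |B − G| = 13.778.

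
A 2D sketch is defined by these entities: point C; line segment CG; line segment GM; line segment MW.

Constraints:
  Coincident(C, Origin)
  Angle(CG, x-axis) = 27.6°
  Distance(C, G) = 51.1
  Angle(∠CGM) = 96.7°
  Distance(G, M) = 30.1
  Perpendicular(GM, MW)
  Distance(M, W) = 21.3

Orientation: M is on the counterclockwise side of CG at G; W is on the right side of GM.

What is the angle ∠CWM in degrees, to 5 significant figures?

26.588°

∠CGM = 96.7°, so GM runs at 27.6° + (180° − 96.7°) = 110.90° from the x-axis; with |GM| = 30.1, M = G + 30.1·(cos 110.90°, sin 110.90°) = (34.547, 51.794). The perpendicularity gives MW at right angles to GM; with |MW| = 21.3 on the right of GM, W = M + 21.3·(0.93420, 0.35674) = (54.446, 59.393). Then cos ∠CWM = WC·WM / (|WC||WM|), giving 26.588°.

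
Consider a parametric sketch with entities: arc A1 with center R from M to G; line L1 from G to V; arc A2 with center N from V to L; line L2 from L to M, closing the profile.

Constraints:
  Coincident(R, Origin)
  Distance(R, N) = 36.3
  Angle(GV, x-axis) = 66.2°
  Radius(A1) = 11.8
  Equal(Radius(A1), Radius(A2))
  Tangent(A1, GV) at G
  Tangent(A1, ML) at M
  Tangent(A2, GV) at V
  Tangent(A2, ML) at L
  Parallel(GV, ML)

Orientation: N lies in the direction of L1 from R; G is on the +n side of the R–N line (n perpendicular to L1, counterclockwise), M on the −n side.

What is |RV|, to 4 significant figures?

38.17

The slot axis is L1's direction at 66.2°, so u = (cos 66.2°, sin 66.2°) = (0.4035, 0.9150) and n = (−sin 66.2°, cos 66.2°) = (-0.9150, 0.4035). R is at the origin and N lies 36.3 along u from R, so N = 36.3·u = (14.65, 33.21). Tangency of A1 to both parallel lines with radius 11.8 puts G and M at R ± 11.8·n: G = (-10.80, 4.762), M = (10.80, -4.762). Equal radii place V and L the same way about N: V = N + 11.8·n = (3.852, 37.97), L = N − 11.8·n = (25.45, 28.45). Then |RV| = |V − R| = 38.17.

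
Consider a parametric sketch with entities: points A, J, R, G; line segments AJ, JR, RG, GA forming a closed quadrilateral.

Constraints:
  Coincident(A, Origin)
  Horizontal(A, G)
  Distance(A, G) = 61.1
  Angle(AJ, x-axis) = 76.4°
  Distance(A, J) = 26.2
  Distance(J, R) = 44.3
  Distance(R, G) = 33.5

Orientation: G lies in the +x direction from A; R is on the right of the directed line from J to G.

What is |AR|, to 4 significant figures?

32.14

A is at the origin; AG is horizontal with |AG| = 61.1 and G in +x, so G = (61.1, 0). AJ runs at 76.4° with |AJ| = 26.2, so J = (6.161, 25.47). R is determined by |JR| = 44.3 and |RG| = 33.5 together: it lies at the intersection of circle(J, 44.3) and circle(G, 33.5). With |JG| = 60.55, the foot of the radical line on JG is 37.22 from J and the perpendicular offset is √(44.3² − 37.22²) = 24.03. Taking the right-of-JG solution: R = (29.82, -11.99).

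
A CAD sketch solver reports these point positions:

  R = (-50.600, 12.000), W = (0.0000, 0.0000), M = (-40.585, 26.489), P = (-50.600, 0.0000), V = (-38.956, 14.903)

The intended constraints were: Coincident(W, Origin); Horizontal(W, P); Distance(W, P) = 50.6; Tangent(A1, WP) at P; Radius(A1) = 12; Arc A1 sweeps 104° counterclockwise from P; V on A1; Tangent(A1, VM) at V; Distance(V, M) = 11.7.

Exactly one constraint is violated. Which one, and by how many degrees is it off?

Tangent(A1, VM) at V — off by 6.00°.

W = (0.00, 0.00) ✓; W.y = 0.00, P.y = 0.00 ✓; |WP| = 50.60 ✓; ∠(RP, PW) = 90.00° ✓; |RP| = 12.00 ✓; bearing(R→V) − bearing(R→P) = 104.0° ✓; |RV| = 12.00 ✓; ∠(RV, VM) = 96.00° ✗; |VM| = 11.70 ✓.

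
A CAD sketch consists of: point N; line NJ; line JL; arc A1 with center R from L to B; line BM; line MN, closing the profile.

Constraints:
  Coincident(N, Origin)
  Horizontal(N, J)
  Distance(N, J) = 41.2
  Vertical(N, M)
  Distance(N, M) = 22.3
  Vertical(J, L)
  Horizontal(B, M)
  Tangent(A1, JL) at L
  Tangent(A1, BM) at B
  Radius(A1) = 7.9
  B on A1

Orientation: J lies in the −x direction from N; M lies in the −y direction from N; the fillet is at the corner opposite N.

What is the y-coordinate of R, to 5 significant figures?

-14.400

N is at the origin; N and J share the same y with |NJ| = 41.2 and J on the −x side, so J = (-41.200, 0.0000). N and M share the same x with |NM| = 22.3 and M on the −y side, so M = (0.0000, -22.300). The virtual corner opposite N is at (-41.200, -22.300). Tangency of A1 to JL means the radius RL is perpendicular to JL and since A1 is tangent to BM there, RB ⟂ BM, with radius 7.9, so the center R sits 7.9 in from both sides at R = (-33.300, -14.400). So R.y = -14.400.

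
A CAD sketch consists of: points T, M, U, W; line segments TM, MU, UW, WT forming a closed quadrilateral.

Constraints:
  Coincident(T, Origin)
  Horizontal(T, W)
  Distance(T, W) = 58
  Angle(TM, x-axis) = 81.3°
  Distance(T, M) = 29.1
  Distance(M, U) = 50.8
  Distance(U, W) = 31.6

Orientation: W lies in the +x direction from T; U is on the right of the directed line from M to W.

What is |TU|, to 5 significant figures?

33.711

Checks: |MU| = 50.80 ✓; |UW| = 31.60 ✓.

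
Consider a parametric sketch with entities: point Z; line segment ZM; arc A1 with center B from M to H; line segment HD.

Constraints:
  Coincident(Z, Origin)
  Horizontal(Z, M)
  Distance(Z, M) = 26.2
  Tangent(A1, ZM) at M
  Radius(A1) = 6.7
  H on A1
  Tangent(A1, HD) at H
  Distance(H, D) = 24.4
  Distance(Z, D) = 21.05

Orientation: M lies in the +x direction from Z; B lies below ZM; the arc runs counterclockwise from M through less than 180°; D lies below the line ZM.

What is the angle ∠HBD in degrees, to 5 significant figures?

74.646°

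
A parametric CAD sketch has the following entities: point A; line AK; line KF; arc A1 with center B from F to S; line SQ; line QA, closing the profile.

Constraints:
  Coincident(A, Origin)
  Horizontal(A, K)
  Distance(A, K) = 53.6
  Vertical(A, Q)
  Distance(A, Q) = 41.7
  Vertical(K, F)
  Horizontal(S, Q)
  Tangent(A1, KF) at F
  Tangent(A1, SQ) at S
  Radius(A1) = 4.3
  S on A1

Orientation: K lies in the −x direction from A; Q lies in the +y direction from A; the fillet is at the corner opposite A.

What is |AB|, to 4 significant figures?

61.88

A is at the origin; AK is horizontal with |AK| = 53.6 and K on the −x side, so K = (-53.60, 0.000). AQ is vertical with |AQ| = 41.7 and Q on the +y side, so Q = (0.000, 41.70). The virtual corner opposite A is at (-53.60, 41.70). Tangency of A1 to KF means the radius BF is perpendicular to KF and the tangent condition forces BS to be normal to SQ, with radius 4.3, so the center B sits 4.3 in from both sides at B = (-49.30, 37.40). Then |AB| = |B − A| = 61.88.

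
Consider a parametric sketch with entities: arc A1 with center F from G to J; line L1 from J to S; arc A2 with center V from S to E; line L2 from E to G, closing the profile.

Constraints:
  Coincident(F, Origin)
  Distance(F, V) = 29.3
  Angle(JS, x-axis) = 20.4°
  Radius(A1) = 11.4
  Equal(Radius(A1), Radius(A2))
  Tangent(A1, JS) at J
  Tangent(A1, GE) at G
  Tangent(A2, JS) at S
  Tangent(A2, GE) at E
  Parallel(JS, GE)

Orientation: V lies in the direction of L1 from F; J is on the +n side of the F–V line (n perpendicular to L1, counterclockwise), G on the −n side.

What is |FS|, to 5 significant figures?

31.440

The slot axis is L1's direction at 20.4°, so u = (cos 20.4°, sin 20.4°) = (0.93728, 0.34857) and n = (−sin 20.4°, cos 20.4°) = (-0.34857, 0.93728). F is at the origin and V lies 29.3 along u from F, so V = 29.3·u = (27.462, 10.213). Tangency of A1 to both parallel lines with radius 11.4 puts J and G at F ± 11.4·n: J = (-3.9737, 10.685), G = (3.9737, -10.685). Equal radii place S and E the same way about V: S = V + 11.4·n = (23.489, 20.898), E = V − 11.4·n = (31.436, -0.47185). Then |FS| = |S − F| = 31.440.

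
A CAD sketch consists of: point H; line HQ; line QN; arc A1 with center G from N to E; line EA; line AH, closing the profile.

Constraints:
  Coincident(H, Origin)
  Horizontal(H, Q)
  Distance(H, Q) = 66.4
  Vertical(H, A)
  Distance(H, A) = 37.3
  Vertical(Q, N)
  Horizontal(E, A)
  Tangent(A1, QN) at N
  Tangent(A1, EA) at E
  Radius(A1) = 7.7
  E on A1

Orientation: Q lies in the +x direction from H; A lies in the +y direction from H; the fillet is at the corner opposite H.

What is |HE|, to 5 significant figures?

69.548

H is at the origin; H and Q share the same y with |HQ| = 66.4 and Q on the +x side, so Q = (66.400, 0.0000). H and A share the same x with |HA| = 37.3 and A on the +y side, so A = (0.0000, 37.300). The virtual corner opposite H is at (66.400, 37.300). Tangency of A1 to QN means the radius GN is perpendicular to QN and since A1 is tangent to EA there, GE ⟂ EA, with radius 7.7, so the center G sits 7.7 in from both sides at G = (58.700, 29.600). That places the tangent points at N = (66.400, 29.600) on QN and E = (58.700, 37.300) on EA. Then |HE| = |E − H| = 69.548.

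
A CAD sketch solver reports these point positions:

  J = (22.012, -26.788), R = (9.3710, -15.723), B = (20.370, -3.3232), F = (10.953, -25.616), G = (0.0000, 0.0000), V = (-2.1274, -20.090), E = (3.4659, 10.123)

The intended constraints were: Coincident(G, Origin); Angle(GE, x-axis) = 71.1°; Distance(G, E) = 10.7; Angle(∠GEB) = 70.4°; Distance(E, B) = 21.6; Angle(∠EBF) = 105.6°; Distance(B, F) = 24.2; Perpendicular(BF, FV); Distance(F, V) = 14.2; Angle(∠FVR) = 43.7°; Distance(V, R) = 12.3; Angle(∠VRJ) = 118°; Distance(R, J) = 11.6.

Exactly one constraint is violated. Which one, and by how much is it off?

Distance(R, J) = 11.6 — off by 5.20.

G = (0.00, 0.00) ✓; GE at 71.10° ✓; |GE| = 10.70 ✓; ∠GEB = 70.40° ✓; |EB| = 21.60 ✓; ∠EBF = 105.6° ✓; |BF| = 24.20 ✓; ∠(BF, FV) = 90.00° ✓; |FV| = 14.20 ✓; ∠FVR = 43.70° ✓; |VR| = 12.30 ✓; ∠VRJ = 118.0° ✓; |RJ| = 16.80 ✗.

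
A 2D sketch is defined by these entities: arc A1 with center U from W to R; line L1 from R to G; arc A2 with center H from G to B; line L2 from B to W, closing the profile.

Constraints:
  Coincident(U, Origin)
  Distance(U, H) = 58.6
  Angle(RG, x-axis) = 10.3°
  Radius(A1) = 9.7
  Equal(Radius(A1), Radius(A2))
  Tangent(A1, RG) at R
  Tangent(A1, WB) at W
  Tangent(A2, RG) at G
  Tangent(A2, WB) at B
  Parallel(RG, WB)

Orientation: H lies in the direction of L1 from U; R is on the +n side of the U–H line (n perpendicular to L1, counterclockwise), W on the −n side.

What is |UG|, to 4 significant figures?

59.40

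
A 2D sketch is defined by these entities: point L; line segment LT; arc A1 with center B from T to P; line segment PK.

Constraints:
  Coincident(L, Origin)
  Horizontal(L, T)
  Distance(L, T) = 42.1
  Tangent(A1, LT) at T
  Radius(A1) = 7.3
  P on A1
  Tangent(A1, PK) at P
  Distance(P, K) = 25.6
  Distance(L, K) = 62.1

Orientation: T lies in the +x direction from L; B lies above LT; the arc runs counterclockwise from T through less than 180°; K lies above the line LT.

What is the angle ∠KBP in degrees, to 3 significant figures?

74.1°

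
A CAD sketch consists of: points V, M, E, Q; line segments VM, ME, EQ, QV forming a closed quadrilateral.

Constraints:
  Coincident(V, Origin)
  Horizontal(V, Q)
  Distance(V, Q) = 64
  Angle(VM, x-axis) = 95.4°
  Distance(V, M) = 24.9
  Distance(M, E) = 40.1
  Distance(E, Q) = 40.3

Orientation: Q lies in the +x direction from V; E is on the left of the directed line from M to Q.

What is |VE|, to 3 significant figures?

48.1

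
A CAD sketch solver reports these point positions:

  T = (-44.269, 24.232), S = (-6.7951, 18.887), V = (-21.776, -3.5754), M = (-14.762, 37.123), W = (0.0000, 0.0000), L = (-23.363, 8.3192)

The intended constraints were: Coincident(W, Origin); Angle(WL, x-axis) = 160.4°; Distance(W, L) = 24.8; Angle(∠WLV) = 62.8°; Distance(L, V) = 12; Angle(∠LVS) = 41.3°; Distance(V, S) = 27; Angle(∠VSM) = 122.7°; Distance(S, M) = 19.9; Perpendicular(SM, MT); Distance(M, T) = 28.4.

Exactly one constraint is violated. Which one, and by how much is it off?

Distance(M, T) = 28.4 — off by 3.80.

W = (0.00, 0.00) ✓; WL at 160.4° ✓; |WL| = 24.80 ✓; ∠WLV = 62.80° ✓; |LV| = 12.00 ✓; ∠LVS = 41.30° ✓; |VS| = 27.00 ✓; ∠VSM = 122.7° ✓; |SM| = 19.90 ✓; ∠(SM, MT) = 90.00° ✓; |MT| = 32.20 ✗.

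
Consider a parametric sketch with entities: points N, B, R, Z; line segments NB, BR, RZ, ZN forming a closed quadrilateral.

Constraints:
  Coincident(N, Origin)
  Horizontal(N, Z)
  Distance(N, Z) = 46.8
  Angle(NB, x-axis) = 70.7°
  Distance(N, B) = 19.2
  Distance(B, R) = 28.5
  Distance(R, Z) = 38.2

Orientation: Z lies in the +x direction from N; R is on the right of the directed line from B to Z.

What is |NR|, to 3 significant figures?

14.2

N is at the origin; NZ is horizontal with |NZ| = 46.8 and Z in +x, so Z = (46.8, 0). NB runs at 70.7° with |NB| = 19.2, so B = (6.35, 18.1). R is determined by |BR| = 28.5 and |RZ| = 38.2 together: it lies at the intersection of circle(B, 28.5) and circle(Z, 38.2). With |BZ| = 44.3, the foot of the radical line on BZ is 14.9 from B and the perpendicular offset is √(28.5² − 14.9²) = 24.3. Taking the right-of-BZ solution: R = (9.97, -10.1).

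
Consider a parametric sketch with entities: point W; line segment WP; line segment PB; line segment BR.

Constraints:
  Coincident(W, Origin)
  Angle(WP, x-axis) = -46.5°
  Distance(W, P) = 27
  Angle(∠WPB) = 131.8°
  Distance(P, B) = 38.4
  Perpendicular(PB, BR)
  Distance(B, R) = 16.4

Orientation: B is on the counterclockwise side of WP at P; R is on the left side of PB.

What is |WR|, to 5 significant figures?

56.519

W is at the origin; WP runs at -46.5° with length 27.0, so P = 27.0·(cos -46.5°, sin -46.5°) = (18.586, -19.585). ∠WPB = 131.8°, so PB runs at -46.5° + (180° − 131.8°) = 1.7000° from the x-axis; with |PB| = 38.4, B = P + 38.4·(cos 1.7000°, sin 1.7000°) = (56.969, -18.446). The perpendicularity gives BR at right angles to PB; with |BR| = 16.4 on the left of PB, R = B + 16.4·(-0.029666, 0.99956) = (56.482, -2.0531). Then |WR| = |R − W| = 56.519.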